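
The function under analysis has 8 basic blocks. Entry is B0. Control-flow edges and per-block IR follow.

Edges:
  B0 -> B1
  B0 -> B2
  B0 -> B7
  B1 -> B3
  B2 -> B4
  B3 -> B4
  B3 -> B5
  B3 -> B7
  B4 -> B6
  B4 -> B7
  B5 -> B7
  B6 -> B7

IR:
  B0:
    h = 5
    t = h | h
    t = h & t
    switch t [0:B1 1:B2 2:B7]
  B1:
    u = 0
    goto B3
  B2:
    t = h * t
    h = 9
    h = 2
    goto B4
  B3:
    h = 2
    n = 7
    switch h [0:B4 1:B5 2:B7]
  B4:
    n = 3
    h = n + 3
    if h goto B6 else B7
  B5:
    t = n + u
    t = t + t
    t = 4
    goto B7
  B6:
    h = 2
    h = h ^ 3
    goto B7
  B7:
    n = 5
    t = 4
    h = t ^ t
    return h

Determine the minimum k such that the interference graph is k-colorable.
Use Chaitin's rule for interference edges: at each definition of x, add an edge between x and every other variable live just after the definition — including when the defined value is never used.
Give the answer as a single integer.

def/use:
  B0: {h,t} / ∅
  B1: {u} / ∅
  B2: {h,t} / {h,t}
  B3: {h,n} / ∅
  B4: {h,n} / ∅
  B5: {t} / {n,u}
  B6: {h} / ∅
  B7: {h,n,t} / ∅

Backward fixpoint:
  live B0: ∅→{h,t}
  live B1: ∅→{u}
  live B2: {h,t}→∅
  live B3: {u}→{n,u}
  live B4: ∅→∅
  live B5: {n,u}→∅
  live B6: ∅→∅
  live B7: ∅→∅

Interference:
  h — {n,t,u}
  n — {h,u}
  t — {h}
  u — {h,n}

Colouring:
  clique {h,n,u} ⇒ need ≥ 3
  3-colouring: c0={h}  c1={n,t}  c2={u}
  χ = 3

Answer: 3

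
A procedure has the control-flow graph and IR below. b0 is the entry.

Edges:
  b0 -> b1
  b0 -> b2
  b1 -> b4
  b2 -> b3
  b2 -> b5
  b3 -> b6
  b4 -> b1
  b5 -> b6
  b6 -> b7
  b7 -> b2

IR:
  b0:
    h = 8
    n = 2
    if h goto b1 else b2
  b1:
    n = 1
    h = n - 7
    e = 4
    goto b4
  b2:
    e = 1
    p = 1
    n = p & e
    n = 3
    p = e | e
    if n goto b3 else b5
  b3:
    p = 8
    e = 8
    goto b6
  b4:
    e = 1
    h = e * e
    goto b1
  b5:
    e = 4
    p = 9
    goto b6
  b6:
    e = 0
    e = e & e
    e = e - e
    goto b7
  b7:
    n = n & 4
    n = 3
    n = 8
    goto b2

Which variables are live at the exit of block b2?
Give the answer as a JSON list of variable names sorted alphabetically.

Per-block:
  b0: {h,n} / ∅
  b1: {e,h,n} / ∅
  b2: {e,n,p} / ∅
  b3: {e,p} / ∅
  b4: {e,h} / ∅
  b5: {e,p} / ∅
  b6: {e} / ∅
  b7: {n} / {n}

Backward fixpoint:
  live b0: ∅→∅
  live b1: ∅→∅
  live b2: ∅→{n}
  live b3: {n}→{n}
  live b4: ∅→∅
  live b5: {n}→{n}
  live b6: {n}→{n}
  live b7: {n}→∅

live-out(b2) = ["n"]

Answer: ["n"]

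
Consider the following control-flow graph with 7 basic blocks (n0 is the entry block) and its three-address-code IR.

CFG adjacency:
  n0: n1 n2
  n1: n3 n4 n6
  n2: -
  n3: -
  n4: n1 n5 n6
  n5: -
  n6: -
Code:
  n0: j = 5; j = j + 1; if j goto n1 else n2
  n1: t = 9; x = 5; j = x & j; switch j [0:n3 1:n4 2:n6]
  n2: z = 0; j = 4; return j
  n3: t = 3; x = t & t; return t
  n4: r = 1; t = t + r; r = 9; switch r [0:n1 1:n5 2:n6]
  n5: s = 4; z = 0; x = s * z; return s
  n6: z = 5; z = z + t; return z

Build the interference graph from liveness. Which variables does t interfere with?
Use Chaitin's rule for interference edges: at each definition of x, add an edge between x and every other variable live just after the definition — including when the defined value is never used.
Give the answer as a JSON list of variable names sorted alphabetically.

Answer: ["j", "r", "x", "z"]

Working:
Block summaries:
  n0: {j} / ∅
  n1: {j,t,x} / {j}
  n2: {j,z} / ∅
  n3: {t,x} / ∅
  n4: {r,t} / {t}
  n5: {s,x,z} / ∅
  n6: {z} / {t}

Backward fixpoint:
  live n0: ∅→{j}
  live n1: {j}→{j,t}
  live n2: ∅→∅
  live n3: ∅→∅
  live n4: {j,t}→{j,t}
  live n5: ∅→∅
  live n6: {t}→∅

Interference:
  j — {r,t,x}
  r — {j,t}
  s — {x,z}
  t — {j,r,x,z}
  x — {j,s,t}
  z — {s,t}

N(t) = ["j", "r", "x", "z"]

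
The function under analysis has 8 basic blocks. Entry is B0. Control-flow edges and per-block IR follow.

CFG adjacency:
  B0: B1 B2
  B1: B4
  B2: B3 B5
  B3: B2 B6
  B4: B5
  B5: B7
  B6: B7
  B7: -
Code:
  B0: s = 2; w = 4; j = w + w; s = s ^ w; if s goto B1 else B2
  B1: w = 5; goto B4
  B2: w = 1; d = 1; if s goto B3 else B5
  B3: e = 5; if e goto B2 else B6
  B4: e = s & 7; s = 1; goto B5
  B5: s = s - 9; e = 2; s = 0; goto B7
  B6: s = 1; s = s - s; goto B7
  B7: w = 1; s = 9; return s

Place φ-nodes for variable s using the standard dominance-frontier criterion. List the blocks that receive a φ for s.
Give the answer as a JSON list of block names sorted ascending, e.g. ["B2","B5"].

idom tree: B1←B0 B2←B0 B3←B2 B4←B1 B5←B0 B6←B3 B7←B0
Join-block Dom:
  B2: preds {B0,B3}: {B0} ∩ {B0,B2,B3} = {B0}; idom=B0
  B5: preds {B2,B4}: {B0,B2} ∩ {B0,B1,B4} = {B0}; idom=B0
  B7: preds {B5,B6}: {B0,B5} ∩ {B0,B2,B3,B6} = {B0}; idom=B0

DF walk-up:
  join B2 pred B0: · stop@B0
  join B2 pred B3: B3→B2 stop@B0
  join B5 pred B2: B2 stop@B0
  join B5 pred B4: B4→B1 stop@B0
  join B7 pred B5: B5 stop@B0
  join B7 pred B6: B6→B3→B2 stop@B0
  B0: DF=∅
  B1: DF={B5}
  B2: DF={B2,B5,B7}
  B3: DF={B2,B7}
  B4: DF={B5}
  B5: DF={B7}
  B6: DF={B7}
  B7: DF=∅

φ for s: defs {B0,B4,B5,B6,B7}
  DF⁺ = {B5,B7}

Answer: ["B5", "B7"]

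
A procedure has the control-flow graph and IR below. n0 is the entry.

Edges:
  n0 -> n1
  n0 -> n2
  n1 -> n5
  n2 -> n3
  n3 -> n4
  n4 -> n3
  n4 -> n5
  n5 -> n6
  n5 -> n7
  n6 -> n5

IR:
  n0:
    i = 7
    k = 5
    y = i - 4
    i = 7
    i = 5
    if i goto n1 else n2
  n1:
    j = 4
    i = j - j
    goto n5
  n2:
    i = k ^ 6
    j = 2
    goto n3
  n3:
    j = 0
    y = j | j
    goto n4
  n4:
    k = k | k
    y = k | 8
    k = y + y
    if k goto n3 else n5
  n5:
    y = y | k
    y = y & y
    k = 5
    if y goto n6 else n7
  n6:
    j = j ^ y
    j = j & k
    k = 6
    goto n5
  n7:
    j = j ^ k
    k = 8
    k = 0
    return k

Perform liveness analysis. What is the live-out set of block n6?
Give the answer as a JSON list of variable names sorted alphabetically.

Answer: ["j", "k", "y"]

Analysis:
def/use:
  n0: def={i,k,y} ue=∅
  n1: def={i,j} ue=∅
  n2: def={i,j} ue={k}
  n3: def={j,y} ue=∅
  n4: def={k,y} ue={k}
  n5: def={k,y} ue={k,y}
  n6: def={j,k} ue={j,k,y}
  n7: def={j,k} ue={j,k}

Liveness:
  n0 li=∅ lo={k,y}
  n1 li={k,y} lo={j,k,y}
  n2 li={k} lo={k}
  n3 li={k} lo={j,k}
  n4 li={j,k} lo={j,k,y}
  n5 li={j,k,y} lo={j,k,y}
  n6 li={j,k,y} lo={j,k,y}
  n7 li={j,k} lo=∅

live-out(n6) = ["j", "k", "y"]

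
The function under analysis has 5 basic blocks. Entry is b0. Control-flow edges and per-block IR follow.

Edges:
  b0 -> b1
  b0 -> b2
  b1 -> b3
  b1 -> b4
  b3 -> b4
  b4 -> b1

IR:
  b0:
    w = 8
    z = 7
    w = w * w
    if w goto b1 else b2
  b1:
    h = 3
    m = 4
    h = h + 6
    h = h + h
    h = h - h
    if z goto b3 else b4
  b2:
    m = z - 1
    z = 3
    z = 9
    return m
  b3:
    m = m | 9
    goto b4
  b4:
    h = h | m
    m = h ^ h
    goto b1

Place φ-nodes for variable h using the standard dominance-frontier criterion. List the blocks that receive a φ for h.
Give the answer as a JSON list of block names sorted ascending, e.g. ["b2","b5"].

idom tree: b1←b0 b2←b0 b3←b1 b4←b1
Dom∩ at merges:
  b1: preds {b0,b4}: {b0} ∩ {b0,b1,b4} = {b0}; idom=b0
  b4: preds {b1,b3}: {b0,b1} ∩ {b0,b1,b3} = {b0,b1}; idom=b1

DF derivation:
  b1←b0: walk · to b0
  b1←b4: walk b4→b1 to b0
  b4←b1: walk · to b1
  b4←b3: walk b3 to b1
  DF(b0)=∅
  DF(b1)={b1}
  DF(b2)=∅
  DF(b3)={b4}
  DF(b4)={b1}

φ for h: defs {b1,b4}
  DF⁺ = {b1}

Answer: ["b1"]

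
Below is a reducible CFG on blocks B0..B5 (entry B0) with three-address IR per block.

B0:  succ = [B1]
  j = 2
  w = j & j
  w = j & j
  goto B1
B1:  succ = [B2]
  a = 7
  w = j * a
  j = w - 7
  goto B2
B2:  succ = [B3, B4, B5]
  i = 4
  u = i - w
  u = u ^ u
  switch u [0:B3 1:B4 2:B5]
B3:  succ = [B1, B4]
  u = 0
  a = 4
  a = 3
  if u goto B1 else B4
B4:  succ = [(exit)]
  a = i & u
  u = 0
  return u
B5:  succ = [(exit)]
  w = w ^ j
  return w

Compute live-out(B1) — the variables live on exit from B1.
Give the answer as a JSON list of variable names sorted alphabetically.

Per-block:
  B0: def={j,w} ue=∅
  B1: def={a,j,w} ue={j}
  B2: def={i,u} ue={w}
  B3: def={a,u} ue=∅
  B4: def={a,u} ue={i,u}
  B5: def={w} ue={j,w}

Live sets:
  B0 li=∅ lo={j}
  B1 li={j} lo={j,w}
  B2 li={j,w} lo={i,j,u,w}
  B3 li={i,j} lo={i,j,u}
  B4 li={i,u} lo=∅
  B5 li={j,w} lo=∅

live-out(B1) = ["j", "w"]

Answer: ["j", "w"]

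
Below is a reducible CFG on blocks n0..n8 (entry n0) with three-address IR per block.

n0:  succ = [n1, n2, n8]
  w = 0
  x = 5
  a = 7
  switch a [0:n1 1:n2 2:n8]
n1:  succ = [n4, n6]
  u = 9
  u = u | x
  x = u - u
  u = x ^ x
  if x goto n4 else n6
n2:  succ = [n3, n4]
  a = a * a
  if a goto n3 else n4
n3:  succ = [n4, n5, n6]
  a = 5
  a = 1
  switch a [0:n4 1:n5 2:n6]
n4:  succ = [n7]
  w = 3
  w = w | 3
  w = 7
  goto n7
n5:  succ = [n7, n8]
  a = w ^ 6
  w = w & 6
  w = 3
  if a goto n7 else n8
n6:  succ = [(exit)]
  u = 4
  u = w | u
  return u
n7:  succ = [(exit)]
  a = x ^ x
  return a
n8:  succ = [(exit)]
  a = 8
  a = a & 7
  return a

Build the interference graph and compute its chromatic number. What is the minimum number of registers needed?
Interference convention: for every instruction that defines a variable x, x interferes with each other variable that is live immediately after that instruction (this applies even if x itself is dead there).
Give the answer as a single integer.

def/use:
  n0: {a,w,x} / ∅
  n1: {u,x} / {x}
  n2: {a} / {a}
  n3: {a} / ∅
  n4: {w} / ∅
  n5: {a,w} / {w}
  n6: {u} / {w}
  n7: {a} / {x}
  n8: {a} / ∅

Backward fixpoint:
  n0 li=∅ lo={a,w,x}
  n1 li={w,x} lo={w,x}
  n2 li={a,w,x} lo={w,x}
  n3 li={w,x} lo={w,x}
  n4 li={x} lo={x}
  n5 li={w,x} lo={x}
  n6 li={w} lo=∅
  n7 li={x} lo=∅
  n8 li=∅ lo=∅

Interfere edges:
  a: {w,x}
  u: {w,x}
  w: {a,u,x}
  x: {a,u,w}

Registers:
  clique {a,w,x} ⇒ need ≥ 3
  assign a→R2 u→R2 w→R0 x→R1 — no edge inside a register ⇒ χ ≤ 3
  χ = 3

Answer: 3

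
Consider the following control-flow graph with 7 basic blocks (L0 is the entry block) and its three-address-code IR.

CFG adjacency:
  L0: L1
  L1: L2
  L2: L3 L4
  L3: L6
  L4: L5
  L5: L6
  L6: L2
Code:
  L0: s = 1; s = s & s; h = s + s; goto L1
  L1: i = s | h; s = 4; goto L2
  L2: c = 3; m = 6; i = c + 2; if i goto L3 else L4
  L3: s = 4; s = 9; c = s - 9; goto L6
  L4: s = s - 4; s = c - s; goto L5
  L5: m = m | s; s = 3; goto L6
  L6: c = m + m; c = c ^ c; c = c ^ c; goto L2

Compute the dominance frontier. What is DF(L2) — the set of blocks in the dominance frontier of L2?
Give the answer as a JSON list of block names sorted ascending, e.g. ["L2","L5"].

idom tree: L1←L0 L2←L1 L3←L2 L4←L2 L5←L4 L6←L2
Dom∩ at merges:
  L2: preds {L1,L6}: {L0,L1} ∩ {L0,L1,L2,L6} = {L0,L1}; idom=L1
  L6: preds {L3,L5}: {L0,L1,L2,L3} ∩ {L0,L1,L2,L4,L5} = {L0,L1,L2}; idom=L2

Frontier:
  join L2 pred L1: · stop@L1
  join L2 pred L6: L6→L2 stop@L1
  join L6 pred L3: L3 stop@L2
  join L6 pred L5: L5→L4 stop@L2
  L0 → ∅
  L1 → ∅
  L2 → {L2}
  L3 → {L6}
  L4 → {L6}
  L5 → {L6}
  L6 → {L2}

DF(L2) = ["L2"]

Answer: ["L2"]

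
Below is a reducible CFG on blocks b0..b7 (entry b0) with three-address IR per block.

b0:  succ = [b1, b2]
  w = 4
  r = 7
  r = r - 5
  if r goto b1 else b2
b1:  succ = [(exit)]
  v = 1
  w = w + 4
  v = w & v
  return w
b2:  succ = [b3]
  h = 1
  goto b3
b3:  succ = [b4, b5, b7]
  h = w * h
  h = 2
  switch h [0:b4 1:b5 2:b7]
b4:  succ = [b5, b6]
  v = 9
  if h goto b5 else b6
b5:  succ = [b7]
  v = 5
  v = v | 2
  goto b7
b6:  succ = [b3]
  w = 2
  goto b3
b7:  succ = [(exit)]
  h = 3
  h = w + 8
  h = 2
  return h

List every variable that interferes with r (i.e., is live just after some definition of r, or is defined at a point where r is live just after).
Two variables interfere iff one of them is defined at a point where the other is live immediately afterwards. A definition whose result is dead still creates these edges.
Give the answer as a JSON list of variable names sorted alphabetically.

Answer: ["w"]

Working:
Per-block:
  b0: {r,w} / ∅
  b1: {v,w} / {w}
  b2: {h} / ∅
  b3: {h} / {h,w}
  b4: {v} / {h}
  b5: {v} / ∅
  b6: {w} / ∅
  b7: {h} / {w}

Backward fixpoint:
  b0 li=∅ lo={w}
  b1 li={w} lo=∅
  b2 li={w} lo={h,w}
  b3 li={h,w} lo={h,w}
  b4 li={h,w} lo={h,w}
  b5 li={w} lo={w}
  b6 li={h} lo={h,w}
  b7 li={w} lo=∅

Conflict graph:
  h: {v,w}
  r: {w}
  v: {h,w}
  w: {h,r,v}

N(r) = ["w"]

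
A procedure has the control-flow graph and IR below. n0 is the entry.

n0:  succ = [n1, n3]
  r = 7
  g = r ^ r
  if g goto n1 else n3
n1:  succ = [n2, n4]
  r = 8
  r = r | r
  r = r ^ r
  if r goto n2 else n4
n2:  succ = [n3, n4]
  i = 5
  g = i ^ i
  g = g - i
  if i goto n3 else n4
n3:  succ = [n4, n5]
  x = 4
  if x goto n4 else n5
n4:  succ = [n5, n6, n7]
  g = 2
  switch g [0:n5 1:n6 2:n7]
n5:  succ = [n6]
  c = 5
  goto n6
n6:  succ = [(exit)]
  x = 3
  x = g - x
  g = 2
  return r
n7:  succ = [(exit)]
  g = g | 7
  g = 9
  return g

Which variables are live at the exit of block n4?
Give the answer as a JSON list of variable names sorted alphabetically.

Per-block:
  n0 def {g,r} use ∅
  n1 def {r} use ∅
  n2 def {g,i} use ∅
  n3 def {x} use ∅
  n4 def {g} use ∅
  n5 def {c} use ∅
  n6 def {g,x} use {g,r}
  n7 def {g} use {g}

Backward fixpoint:
  live n0: ∅→{g,r}
  live n1: ∅→{r}
  live n2: {r}→{g,r}
  live n3: {g,r}→{g,r}
  live n4: {r}→{g,r}
  live n5: {g,r}→{g,r}
  live n6: {g,r}→∅
  live n7: {g}→∅

live-out(n4) = ["g", "r"]

Answer: ["g", "r"]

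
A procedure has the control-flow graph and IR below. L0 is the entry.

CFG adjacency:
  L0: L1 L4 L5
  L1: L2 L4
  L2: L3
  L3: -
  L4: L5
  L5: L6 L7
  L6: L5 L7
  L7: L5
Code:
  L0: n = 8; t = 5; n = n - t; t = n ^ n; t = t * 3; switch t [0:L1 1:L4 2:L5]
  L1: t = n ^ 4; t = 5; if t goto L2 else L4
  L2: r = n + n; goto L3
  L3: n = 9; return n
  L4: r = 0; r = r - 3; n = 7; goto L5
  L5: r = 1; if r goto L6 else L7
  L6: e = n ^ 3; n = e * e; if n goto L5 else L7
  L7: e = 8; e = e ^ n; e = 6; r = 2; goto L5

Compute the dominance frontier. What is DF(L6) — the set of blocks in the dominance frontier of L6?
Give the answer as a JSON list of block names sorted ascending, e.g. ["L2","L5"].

Answer: ["L5", "L7"]

Derivation:
idom tree: L1←L0 L2←L1 L3←L2 L4←L0 L5←L0 L6←L5 L7←L5
Dom at joins:
  L4: preds {L0,L1}: {L0} ∩ {L0,L1} = {L0}; idom=L0
  L5: preds {L0,L4,L6,L7}: {L0} ∩ {L0,L4} ∩ {L0,L5,L6} ∩ {L0,L5,L7} = {L0}; idom=L0
  L7: preds {L5,L6}: {L0,L5} ∩ {L0,L5,L6} = {L0,L5}; idom=L5

DF derivation:
  L4←L0: walk · to L0
  L4←L1: walk L1 to L0
  L5←L0: walk · to L0
  L5←L4: walk L4 to L0
  L5←L6: walk L6→L5 to L0
  L5←L7: walk L7→L5 to L0
  L7←L5: walk · to L5
  L7←L6: walk L6 to L5
  L0 → ∅
  L1 → {L4}
  L2 → ∅
  L3 → ∅
  L4 → {L5}
  L5 → {L5}
  L6 → {L5,L7}
  L7 → {L5}

DF(L6) = ["L5", "L7"]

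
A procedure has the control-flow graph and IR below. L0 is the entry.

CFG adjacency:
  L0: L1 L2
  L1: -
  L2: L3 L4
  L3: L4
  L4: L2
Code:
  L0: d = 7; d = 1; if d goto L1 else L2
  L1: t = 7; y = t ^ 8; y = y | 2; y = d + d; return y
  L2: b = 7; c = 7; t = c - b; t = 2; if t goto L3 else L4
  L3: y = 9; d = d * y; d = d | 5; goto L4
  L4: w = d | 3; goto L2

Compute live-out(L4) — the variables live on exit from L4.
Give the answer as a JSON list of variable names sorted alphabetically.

Block summaries:
  L0 def {d} use ∅
  L1 def {t,y} use {d}
  L2 def {b,c,t} use ∅
  L3 def {d,y} use {d}
  L4 def {w} use {d}

Live sets:
  live L0: ∅→{d}
  live L1: {d}→∅
  live L2: {d}→{d}
  live L3: {d}→{d}
  live L4: {d}→{d}

live-out(L4) = ["d"]

Answer: ["d"]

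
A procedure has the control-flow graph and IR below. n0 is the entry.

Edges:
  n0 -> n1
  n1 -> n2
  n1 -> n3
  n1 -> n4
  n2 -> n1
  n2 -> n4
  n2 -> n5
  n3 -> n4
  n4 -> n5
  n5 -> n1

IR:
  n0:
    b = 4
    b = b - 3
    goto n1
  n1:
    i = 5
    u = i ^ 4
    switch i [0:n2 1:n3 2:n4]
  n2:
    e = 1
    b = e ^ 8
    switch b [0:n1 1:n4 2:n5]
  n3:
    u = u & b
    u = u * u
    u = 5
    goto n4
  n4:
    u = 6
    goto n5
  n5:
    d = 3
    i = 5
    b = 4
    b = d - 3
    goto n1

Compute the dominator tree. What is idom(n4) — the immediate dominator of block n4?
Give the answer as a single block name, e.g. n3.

Answer: n1

Analysis:
idom tree: n1←n0 n2←n1 n3←n1 n4←n1 n5←n1
Dom at joins:
  n1: preds {n0,n2,n5}: {n0} ∩ {n0,n1,n2} ∩ {n0,n1,n5} = {n0}; idom=n0
  n4: preds {n1,n2,n3}: {n0,n1} ∩ {n0,n1,n2} ∩ {n0,n1,n3} = {n0,n1}; idom=n1
  n5: preds {n2,n4}: {n0,n1,n2} ∩ {n0,n1,n4} = {n0,n1}; idom=n1

idom(n4) = n1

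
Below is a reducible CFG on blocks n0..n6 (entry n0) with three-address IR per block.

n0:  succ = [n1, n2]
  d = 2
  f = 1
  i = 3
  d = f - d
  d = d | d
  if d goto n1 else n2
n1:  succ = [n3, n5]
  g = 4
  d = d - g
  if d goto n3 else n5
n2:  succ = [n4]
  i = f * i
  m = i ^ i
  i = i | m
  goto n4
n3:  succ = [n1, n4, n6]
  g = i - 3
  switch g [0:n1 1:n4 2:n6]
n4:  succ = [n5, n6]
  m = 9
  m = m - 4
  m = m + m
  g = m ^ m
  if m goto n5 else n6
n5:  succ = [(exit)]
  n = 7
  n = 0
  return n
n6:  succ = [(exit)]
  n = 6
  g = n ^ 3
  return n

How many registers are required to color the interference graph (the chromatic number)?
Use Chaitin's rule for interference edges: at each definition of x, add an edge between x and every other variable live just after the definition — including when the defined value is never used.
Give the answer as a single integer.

Answer: 3

Analysis:
def/use:
  n0: {d,f,i} / ∅
  n1: {d,g} / {d}
  n2: {i,m} / {f,i}
  n3: {g} / {i}
  n4: {g,m} / ∅
  n5: {n} / ∅
  n6: {g,n} / ∅

Live sets:
  n0: in=∅ out={d,f,i}
  n1: in={d,i} out={d,i}
  n2: in={f,i} out=∅
  n3: in={d,i} out={d,i}
  n4: in=∅ out=∅
  n5: in=∅ out=∅
  n6: in=∅ out=∅

Conflict graph:
  d↔{f,g,i}
  f↔{d,i}
  g↔{d,i,m,n}
  i↔{d,f,g,m}
  m↔{g,i}
  n↔{g}

Registers:
  lower bound: {d,f,i} mutually conflict ⇒ χ ≥ 3
  3-colouring: r0={f,g}  r1={i,n}  r2={d,m}
  χ = 3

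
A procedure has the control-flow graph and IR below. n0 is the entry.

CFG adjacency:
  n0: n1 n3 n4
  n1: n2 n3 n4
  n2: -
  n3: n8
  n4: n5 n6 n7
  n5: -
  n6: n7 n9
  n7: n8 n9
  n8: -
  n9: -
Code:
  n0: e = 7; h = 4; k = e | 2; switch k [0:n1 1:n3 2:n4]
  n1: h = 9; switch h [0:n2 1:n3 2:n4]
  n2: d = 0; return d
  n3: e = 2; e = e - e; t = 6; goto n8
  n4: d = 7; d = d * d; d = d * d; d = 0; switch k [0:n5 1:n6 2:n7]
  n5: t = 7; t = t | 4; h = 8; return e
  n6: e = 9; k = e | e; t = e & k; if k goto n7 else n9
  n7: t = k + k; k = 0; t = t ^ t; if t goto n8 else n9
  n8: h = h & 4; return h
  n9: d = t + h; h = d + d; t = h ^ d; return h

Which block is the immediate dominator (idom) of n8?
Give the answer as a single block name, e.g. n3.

idom tree: n1←n0 n2←n1 n3←n0 n4←n0 n5←n4 n6←n4 n7←n4 n8←n0 n9←n4
Join-block Dom:
  n3: preds {n0,n1}: {n0} ∩ {n0,n1} = {n0}; idom=n0
  n4: preds {n0,n1}: {n0} ∩ {n0,n1} = {n0}; idom=n0
  n7: preds {n4,n6}: {n0,n4} ∩ {n0,n4,n6} = {n0,n4}; idom=n4
  n8: preds {n3,n7}: {n0,n3} ∩ {n0,n4,n7} = {n0}; idom=n0
  n9: preds {n6,n7}: {n0,n4,n6} ∩ {n0,n4,n7} = {n0,n4}; idom=n4

idom(n8) = n0

Answer: n0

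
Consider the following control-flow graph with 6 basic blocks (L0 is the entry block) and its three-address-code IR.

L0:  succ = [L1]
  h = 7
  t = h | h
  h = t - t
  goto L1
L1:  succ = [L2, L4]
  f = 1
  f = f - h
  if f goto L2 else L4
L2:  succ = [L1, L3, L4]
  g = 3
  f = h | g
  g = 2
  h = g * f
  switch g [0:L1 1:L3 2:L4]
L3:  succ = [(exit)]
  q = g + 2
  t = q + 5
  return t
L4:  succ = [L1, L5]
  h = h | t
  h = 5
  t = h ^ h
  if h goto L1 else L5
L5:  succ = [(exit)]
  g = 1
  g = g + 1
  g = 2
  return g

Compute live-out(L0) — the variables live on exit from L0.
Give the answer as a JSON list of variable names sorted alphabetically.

Per-block:
  L0: {h,t} / ∅
  L1: {f} / {h}
  L2: {f,g,h} / {h}
  L3: {q,t} / {g}
  L4: {h,t} / {h,t}
  L5: {g} / ∅

Liveness:
  L0: in=∅ out={h,t}
  L1: in={h,t} out={h,t}
  L2: in={h,t} out={g,h,t}
  L3: in={g} out=∅
  L4: in={h,t} out={h,t}
  L5: in=∅ out=∅

live-out(L0) = ["h", "t"]

Answer: ["h", "t"]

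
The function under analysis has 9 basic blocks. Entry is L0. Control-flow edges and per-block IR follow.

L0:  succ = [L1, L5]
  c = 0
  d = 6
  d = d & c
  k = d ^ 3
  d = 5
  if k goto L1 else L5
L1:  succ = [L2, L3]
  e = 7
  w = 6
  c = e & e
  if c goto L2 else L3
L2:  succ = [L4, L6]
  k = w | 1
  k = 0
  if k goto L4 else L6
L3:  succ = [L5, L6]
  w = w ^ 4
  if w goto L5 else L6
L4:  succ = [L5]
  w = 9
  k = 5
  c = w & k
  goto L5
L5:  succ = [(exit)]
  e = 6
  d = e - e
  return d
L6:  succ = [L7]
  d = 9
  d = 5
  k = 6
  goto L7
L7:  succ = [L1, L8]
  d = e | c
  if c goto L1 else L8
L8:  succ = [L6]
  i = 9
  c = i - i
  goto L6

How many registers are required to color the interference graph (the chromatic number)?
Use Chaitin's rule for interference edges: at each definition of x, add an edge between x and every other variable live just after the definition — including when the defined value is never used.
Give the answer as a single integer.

Answer: 4

Working:
Per-block:
  L0: def={c,d,k} ue=∅
  L1: def={c,e,w} ue=∅
  L2: def={k} ue={w}
  L3: def={w} ue={w}
  L4: def={c,k,w} ue=∅
  L5: def={d,e} ue=∅
  L6: def={d,k} ue=∅
  L7: def={d} ue={c,e}
  L8: def={c,i} ue=∅

Liveness:
  L0 li=∅ lo=∅
  L1 li=∅ lo={c,e,w}
  L2 li={c,e,w} lo={c,e}
  L3 li={c,e,w} lo={c,e}
  L4 li=∅ lo=∅
  L5 li=∅ lo=∅
  L6 li={c,e} lo={c,e}
  L7 li={c,e} lo={e}
  L8 li={e} lo={c,e}

Interfere edges:
  c↔{d,e,k,w}
  d↔{c,e,k}
  e↔{c,d,i,k,w}
  i↔{e}
  k↔{c,d,e,w}
  w↔{c,e,k}

Colouring:
  lower bound: {c,d,e,k} mutually conflict ⇒ χ ≥ 4
  assign c→r1 d→r3 e→r0 i→r1 k→r2 w→r3 — no edge inside a register ⇒ χ ≤ 4
  χ = 4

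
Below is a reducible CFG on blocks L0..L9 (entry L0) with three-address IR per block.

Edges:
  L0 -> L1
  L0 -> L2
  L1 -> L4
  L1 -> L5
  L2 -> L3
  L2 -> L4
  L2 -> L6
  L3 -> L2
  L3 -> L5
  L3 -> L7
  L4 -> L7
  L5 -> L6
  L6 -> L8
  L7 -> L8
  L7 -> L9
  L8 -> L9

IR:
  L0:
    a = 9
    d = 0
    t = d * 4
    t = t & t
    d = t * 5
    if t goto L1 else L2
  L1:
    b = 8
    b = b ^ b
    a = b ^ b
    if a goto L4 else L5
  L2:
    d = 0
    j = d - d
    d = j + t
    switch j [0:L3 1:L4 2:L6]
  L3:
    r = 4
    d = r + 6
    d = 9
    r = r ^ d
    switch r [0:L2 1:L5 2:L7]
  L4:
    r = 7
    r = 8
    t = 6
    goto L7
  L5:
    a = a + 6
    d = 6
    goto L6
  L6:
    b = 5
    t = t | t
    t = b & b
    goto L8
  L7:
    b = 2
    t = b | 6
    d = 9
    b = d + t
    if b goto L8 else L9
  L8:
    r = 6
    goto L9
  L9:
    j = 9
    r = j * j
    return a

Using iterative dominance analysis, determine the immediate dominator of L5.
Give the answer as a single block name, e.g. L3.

Answer: L0

Analysis:
idom tree: L1←L0 L2←L0 L3←L2 L4←L0 L5←L0 L6←L0 L7←L0 L8←L0 L9←L0
Dom at joins:
  L2: preds {L0,L3}: {L0} ∩ {L0,L2,L3} = {L0}; idom=L0
  L4: preds {L1,L2}: {L0,L1} ∩ {L0,L2} = {L0}; idom=L0
  L5: preds {L1,L3}: {L0,L1} ∩ {L0,L2,L3} = {L0}; idom=L0
  L6: preds {L2,L5}: {L0,L2} ∩ {L0,L5} = {L0}; idom=L0
  L7: preds {L3,L4}: {L0,L2,L3} ∩ {L0,L4} = {L0}; idom=L0
  L8: preds {L6,L7}: {L0,L6} ∩ {L0,L7} = {L0}; idom=L0
  L9: preds {L7,L8}: {L0,L7} ∩ {L0,L8} = {L0}; idom=L0

idom(L5) = L0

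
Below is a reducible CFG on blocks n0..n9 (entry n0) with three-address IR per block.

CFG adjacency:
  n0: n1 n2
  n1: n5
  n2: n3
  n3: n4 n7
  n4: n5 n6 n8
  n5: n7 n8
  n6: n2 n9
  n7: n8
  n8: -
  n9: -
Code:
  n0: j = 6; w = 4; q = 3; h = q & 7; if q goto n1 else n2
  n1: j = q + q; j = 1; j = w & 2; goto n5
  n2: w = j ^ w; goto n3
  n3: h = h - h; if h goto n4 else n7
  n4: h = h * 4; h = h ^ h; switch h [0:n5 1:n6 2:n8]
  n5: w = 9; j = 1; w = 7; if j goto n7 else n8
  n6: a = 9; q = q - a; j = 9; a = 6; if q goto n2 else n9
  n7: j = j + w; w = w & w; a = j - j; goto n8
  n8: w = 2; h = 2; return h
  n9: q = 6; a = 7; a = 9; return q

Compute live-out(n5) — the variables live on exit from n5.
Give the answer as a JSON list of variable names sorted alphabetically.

Answer: ["j", "w"]

Analysis:
Block summaries:
  n0: {h,j,q,w} / ∅
  n1: {j} / {q,w}
  n2: {w} / {j,w}
  n3: {h} / {h}
  n4: {h} / {h}
  n5: {j,w} / ∅
  n6: {a,j,q} / {q}
  n7: {a,j,w} / {j,w}
  n8: {h,w} / ∅
  n9: {a,q} / ∅

Liveness:
  live n0: ∅→{h,j,q,w}
  live n1: {q,w}→∅
  live n2: {h,j,q,w}→{h,j,q,w}
  live n3: {h,j,q,w}→{h,j,q,w}
  live n4: {h,q,w}→{h,q,w}
  live n5: ∅→{j,w}
  live n6: {h,q,w}→{h,j,q,w}
  live n7: {j,w}→∅
  live n8: ∅→∅
  live n9: ∅→∅

live-out(n5) = ["j", "w"]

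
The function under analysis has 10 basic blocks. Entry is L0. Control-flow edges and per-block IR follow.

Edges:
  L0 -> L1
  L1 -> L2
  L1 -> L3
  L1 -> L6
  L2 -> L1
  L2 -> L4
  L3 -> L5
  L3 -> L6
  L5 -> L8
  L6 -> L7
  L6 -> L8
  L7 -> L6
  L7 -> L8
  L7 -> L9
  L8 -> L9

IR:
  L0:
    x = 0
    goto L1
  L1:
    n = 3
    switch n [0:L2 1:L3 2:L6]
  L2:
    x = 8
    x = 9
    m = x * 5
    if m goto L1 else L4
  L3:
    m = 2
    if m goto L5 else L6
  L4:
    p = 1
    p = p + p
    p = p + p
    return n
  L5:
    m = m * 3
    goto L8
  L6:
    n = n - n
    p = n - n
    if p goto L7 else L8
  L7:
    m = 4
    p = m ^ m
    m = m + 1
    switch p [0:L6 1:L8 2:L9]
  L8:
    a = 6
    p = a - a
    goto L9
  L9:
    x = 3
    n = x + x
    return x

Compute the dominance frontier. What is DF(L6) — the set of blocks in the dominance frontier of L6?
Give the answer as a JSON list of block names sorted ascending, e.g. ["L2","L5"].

idom tree: L1←L0 L2←L1 L3←L1 L4←L2 L5←L3 L6←L1 L7←L6 L8←L1 L9←L1
Join-block Dom:
  L1: preds {L0,L2}: {L0} ∩ {L0,L1,L2} = {L0}; idom=L0
  L6: preds {L1,L3,L7}: {L0,L1} ∩ {L0,L1,L3} ∩ {L0,L1,L6,L7} = {L0,L1}; idom=L1
  L8: preds {L5,L6,L7}: {L0,L1,L3,L5} ∩ {L0,L1,L6} ∩ {L0,L1,L6,L7} = {L0,L1}; idom=L1
  L9: preds {L7,L8}: {L0,L1,L6,L7} ∩ {L0,L1,L8} = {L0,L1}; idom=L1

DF derivation:
  L1←L0: walk · to L0
  L1←L2: walk L2→L1 to L0
  L6←L1: walk · to L1
  L6←L3: walk L3 to L1
  L6←L7: walk L7→L6 to L1
  L8←L5: walk L5→L3 to L1
  L8←L6: walk L6 to L1
  L8←L7: walk L7→L6 to L1
  L9←L7: walk L7→L6 to L1
  L9←L8: walk L8 to L1
  L0: DF=∅
  L1: DF={L1}
  L2: DF={L1}
  L3: DF={L6,L8}
  L4: DF=∅
  L5: DF={L8}
  L6: DF={L6,L8,L9}
  L7: DF={L6,L8,L9}
  L8: DF={L9}
  L9: DF=∅

DF(L6) = ["L6", "L8", "L9"]

Answer: ["L6", "L8", "L9"]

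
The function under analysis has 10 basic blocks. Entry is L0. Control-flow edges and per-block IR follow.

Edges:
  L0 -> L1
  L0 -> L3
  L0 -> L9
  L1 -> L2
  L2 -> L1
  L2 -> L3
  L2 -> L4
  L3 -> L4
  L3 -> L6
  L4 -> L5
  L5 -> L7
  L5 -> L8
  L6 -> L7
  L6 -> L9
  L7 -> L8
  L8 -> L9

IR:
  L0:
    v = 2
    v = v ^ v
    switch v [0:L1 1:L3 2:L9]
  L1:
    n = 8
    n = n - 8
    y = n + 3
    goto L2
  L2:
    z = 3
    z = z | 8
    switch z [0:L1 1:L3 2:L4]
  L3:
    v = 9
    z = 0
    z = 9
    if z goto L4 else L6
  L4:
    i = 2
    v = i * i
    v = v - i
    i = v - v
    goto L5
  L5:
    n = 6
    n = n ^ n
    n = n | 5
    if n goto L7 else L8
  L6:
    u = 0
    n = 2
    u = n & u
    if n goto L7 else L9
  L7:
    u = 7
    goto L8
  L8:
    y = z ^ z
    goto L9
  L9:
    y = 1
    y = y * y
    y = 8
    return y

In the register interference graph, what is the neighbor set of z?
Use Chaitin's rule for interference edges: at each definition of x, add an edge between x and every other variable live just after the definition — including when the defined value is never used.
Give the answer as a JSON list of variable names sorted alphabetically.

Answer: ["i", "n", "u", "v"]

Analysis:
def/use:
  L0: def={v} ue=∅
  L1: def={n,y} ue=∅
  L2: def={z} ue=∅
  L3: def={v,z} ue=∅
  L4: def={i,v} ue=∅
  L5: def={n} ue=∅
  L6: def={n,u} ue=∅
  L7: def={u} ue=∅
  L8: def={y} ue={z}
  L9: def={y} ue=∅

Live sets:
  L0: in=∅ out=∅
  L1: in=∅ out=∅
  L2: in=∅ out={z}
  L3: in=∅ out={z}
  L4: in={z} out={z}
  L5: in={z} out={z}
  L6: in={z} out={z}
  L7: in={z} out={z}
  L8: in={z} out=∅
  L9: in=∅ out=∅

Interfere edges:
  i — {v,z}
  n — {u,z}
  u — {n,z}
  v — {i,z}
  y — ∅
  z — {i,n,u,v}

N(z) = ["i", "n", "u", "v"]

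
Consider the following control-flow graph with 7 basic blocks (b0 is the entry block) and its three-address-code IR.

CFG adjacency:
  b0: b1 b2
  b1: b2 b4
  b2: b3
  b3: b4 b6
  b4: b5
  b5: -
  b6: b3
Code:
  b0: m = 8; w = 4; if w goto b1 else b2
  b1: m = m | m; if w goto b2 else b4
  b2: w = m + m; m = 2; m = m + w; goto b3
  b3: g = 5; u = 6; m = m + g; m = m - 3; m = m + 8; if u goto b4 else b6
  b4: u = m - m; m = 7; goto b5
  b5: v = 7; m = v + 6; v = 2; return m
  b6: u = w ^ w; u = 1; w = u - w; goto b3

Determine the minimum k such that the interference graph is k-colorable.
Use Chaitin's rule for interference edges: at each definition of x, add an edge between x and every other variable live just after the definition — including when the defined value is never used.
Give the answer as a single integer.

Answer: 4

Working:
Per-block:
  b0: def={m,w} ue=∅
  b1: def={m} ue={m,w}
  b2: def={m,w} ue={m}
  b3: def={g,m,u} ue={m}
  b4: def={m,u} ue={m}
  b5: def={m,v} ue=∅
  b6: def={u,w} ue={w}

Live sets:
  b0 li=∅ lo={m,w}
  b1 li={m,w} lo={m}
  b2 li={m} lo={m,w}
  b3 li={m,w} lo={m,w}
  b4 li={m} lo=∅
  b5 li=∅ lo=∅
  b6 li={m,w} lo={m,w}

Interfere edges:
  g — {m,u,w}
  m — {g,u,v,w}
  u — {g,m,w}
  v — {m}
  w — {g,m,u}

Colouring:
  lower bound: {g,m,u,w} mutually conflict ⇒ χ ≥ 4
  4-colouring: c0={m}  c1={g,v}  c2={u}  c3={w}
  χ = 4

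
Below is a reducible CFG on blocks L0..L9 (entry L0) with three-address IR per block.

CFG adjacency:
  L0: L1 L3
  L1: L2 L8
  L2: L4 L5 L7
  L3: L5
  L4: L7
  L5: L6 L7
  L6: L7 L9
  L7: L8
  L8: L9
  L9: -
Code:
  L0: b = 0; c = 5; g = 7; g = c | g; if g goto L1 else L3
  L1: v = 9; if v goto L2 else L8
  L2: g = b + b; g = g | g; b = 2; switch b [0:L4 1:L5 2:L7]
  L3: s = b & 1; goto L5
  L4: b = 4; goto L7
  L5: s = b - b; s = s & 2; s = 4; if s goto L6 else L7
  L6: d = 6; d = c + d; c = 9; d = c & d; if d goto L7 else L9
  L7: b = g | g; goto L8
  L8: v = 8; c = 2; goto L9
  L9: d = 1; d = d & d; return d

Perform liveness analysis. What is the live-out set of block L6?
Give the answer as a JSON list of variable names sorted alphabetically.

Per-block:
  L0: def={b,c,g} ue=∅
  L1: def={v} ue=∅
  L2: def={b,g} ue={b}
  L3: def={s} ue={b}
  L4: def={b} ue=∅
  L5: def={s} ue={b}
  L6: def={c,d} ue={c}
  L7: def={b} ue={g}
  L8: def={c,v} ue=∅
  L9: def={d} ue=∅

Live sets:
  L0 li=∅ lo={b,c,g}
  L1 li={b,c} lo={b,c}
  L2 li={b,c} lo={b,c,g}
  L3 li={b,c,g} lo={b,c,g}
  L4 li={g} lo={g}
  L5 li={b,c,g} lo={c,g}
  L6 li={c,g} lo={g}
  L7 li={g} lo=∅
  L8 li=∅ lo=∅
  L9 li=∅ lo=∅

live-out(L6) = ["g"]

Answer: ["g"]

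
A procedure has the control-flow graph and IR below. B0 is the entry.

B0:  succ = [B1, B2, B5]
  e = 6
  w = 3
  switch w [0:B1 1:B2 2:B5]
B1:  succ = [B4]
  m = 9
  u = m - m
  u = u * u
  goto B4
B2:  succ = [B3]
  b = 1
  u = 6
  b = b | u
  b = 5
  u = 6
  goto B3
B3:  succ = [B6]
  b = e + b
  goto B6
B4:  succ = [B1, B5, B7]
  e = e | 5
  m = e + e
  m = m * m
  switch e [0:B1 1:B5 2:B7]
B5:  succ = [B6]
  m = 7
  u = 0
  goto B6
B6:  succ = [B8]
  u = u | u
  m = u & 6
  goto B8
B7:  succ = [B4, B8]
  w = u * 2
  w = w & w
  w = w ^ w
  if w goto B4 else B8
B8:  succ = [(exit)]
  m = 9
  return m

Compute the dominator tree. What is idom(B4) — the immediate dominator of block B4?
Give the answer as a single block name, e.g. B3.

idom tree: B1←B0 B2←B0 B3←B2 B4←B1 B5←B0 B6←B0 B7←B4 B8←B0
Dom at joins:
  B1: preds {B0,B4}: {B0} ∩ {B0,B1,B4} = {B0}; idom=B0
  B4: preds {B1,B7}: {B0,B1} ∩ {B0,B1,B4,B7} = {B0,B1}; idom=B1
  B5: preds {B0,B4}: {B0} ∩ {B0,B1,B4} = {B0}; idom=B0
  B6: preds {B3,B5}: {B0,B2,B3} ∩ {B0,B5} = {B0}; idom=B0
  B8: preds {B6,B7}: {B0,B6} ∩ {B0,B1,B4,B7} = {B0}; idom=B0

idom(B4) = B1

Answer: B1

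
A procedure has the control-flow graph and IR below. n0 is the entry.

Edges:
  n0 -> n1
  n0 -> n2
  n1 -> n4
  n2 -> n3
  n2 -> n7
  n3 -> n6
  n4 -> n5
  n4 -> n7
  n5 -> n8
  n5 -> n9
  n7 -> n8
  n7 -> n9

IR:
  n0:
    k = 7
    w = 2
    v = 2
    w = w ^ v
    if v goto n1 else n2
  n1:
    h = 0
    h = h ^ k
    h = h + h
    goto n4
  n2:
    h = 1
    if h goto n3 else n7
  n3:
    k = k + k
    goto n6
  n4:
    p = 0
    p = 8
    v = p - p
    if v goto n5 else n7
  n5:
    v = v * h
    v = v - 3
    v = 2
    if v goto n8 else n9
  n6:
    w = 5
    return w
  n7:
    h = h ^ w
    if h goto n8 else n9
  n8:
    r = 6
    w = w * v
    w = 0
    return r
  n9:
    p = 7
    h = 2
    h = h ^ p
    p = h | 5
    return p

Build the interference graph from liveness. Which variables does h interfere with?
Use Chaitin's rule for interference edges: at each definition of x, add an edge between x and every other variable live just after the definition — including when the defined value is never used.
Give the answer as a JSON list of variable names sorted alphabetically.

Answer: ["k", "p", "v", "w"]

Analysis:
def/use:
  n0 def {k,v,w} use ∅
  n1 def {h} use {k}
  n2 def {h} use ∅
  n3 def {k} use {k}
  n4 def {p,v} use ∅
  n5 def {v} use {h,v}
  n6 def {w} use ∅
  n7 def {h} use {h,w}
  n8 def {r,w} use {v,w}
  n9 def {h,p} use ∅

Liveness:
  n0 li=∅ lo={k,v,w}
  n1 li={k,w} lo={h,w}
  n2 li={k,v,w} lo={h,k,v,w}
  n3 li={k} lo=∅
  n4 li={h,w} lo={h,v,w}
  n5 li={h,v,w} lo={v,w}
  n6 li=∅ lo=∅
  n7 li={h,v,w} lo={v,w}
  n8 li={v,w} lo=∅
  n9 li=∅ lo=∅

Conflict graph:
  h — {k,p,v,w}
  k — {h,v,w}
  p — {h,w}
  r — {v,w}
  v — {h,k,r,w}
  w — {h,k,p,r,v}

N(h) = ["k", "p", "v", "w"]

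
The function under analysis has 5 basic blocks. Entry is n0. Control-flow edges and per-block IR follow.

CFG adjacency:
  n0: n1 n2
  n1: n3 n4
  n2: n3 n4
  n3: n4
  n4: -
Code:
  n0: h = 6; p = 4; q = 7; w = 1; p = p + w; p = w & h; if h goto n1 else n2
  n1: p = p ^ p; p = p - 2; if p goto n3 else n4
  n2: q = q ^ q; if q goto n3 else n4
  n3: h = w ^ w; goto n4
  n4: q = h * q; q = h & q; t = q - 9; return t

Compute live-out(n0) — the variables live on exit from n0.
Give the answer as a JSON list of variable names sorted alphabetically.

Answer: ["h", "p", "q", "w"]

Analysis:
Block summaries:
  n0: {h,p,q,w} / ∅
  n1: {p} / {p}
  n2: {q} / {q}
  n3: {h} / {w}
  n4: {q,t} / {h,q}

Live sets:
  n0: in=∅ out={h,p,q,w}
  n1: in={h,p,q,w} out={h,q,w}
  n2: in={h,q,w} out={h,q,w}
  n3: in={q,w} out={h,q}
  n4: in={h,q} out=∅

live-out(n0) = ["h", "p", "q", "w"]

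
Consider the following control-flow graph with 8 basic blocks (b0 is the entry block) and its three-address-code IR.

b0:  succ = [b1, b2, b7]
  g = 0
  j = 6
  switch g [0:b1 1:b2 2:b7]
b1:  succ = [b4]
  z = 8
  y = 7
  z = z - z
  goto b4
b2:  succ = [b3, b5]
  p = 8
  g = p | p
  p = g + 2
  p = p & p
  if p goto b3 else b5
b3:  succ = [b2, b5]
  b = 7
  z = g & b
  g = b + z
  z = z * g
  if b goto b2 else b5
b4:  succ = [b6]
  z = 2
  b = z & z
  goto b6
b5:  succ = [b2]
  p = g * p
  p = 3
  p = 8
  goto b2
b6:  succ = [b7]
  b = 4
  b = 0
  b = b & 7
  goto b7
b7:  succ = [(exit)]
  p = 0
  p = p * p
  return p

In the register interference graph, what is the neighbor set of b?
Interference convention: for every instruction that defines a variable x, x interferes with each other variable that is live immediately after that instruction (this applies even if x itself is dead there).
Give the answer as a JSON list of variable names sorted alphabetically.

Answer: ["g", "p", "z"]

Analysis:
def/use:
  b0: {g,j} / ∅
  b1: {y,z} / ∅
  b2: {g,p} / ∅
  b3: {b,g,z} / {g}
  b4: {b,z} / ∅
  b5: {p} / {g,p}
  b6: {b} / ∅
  b7: {p} / ∅

Backward fixpoint:
  b0 li=∅ lo=∅
  b1 li=∅ lo=∅
  b2 li=∅ lo={g,p}
  b3 li={g,p} lo={g,p}
  b4 li=∅ lo=∅
  b5 li={g,p} lo=∅
  b6 li=∅ lo=∅
  b7 li=∅ lo=∅

Conflict graph:
  b: {g,p,z}
  g: {b,j,p,z}
  j: {g}
  p: {b,g,z}
  y: {z}
  z: {b,g,p,y}

N(b) = ["g", "p", "z"]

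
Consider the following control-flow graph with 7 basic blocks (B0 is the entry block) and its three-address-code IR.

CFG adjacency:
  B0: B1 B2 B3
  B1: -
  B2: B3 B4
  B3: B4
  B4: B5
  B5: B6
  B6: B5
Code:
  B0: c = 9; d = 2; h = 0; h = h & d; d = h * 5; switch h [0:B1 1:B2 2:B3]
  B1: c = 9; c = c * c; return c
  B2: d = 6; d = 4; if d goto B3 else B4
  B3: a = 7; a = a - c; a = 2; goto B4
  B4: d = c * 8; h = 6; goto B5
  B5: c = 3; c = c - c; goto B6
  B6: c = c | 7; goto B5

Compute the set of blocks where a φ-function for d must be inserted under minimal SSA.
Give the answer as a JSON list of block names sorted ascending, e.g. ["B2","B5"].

Answer: ["B3", "B4"]

Analysis:
idom tree: B1←B0 B2←B0 B3←B0 B4←B0 B5←B4 B6←B5
Join-block Dom:
  B3: preds {B0,B2}: {B0} ∩ {B0,B2} = {B0}; idom=B0
  B4: preds {B2,B3}: {B0,B2} ∩ {B0,B3} = {B0}; idom=B0
  B5: preds {B4,B6}: {B0,B4} ∩ {B0,B4,B5,B6} = {B0,B4}; idom=B4

Frontier:
  join B3 pred B0: · stop@B0
  join B3 pred B2: B2 stop@B0
  join B4 pred B2: B2 stop@B0
  join B4 pred B3: B3 stop@B0
  join B5 pred B4: · stop@B4
  join B5 pred B6: B6→B5 stop@B4
  B0 → ∅
  B1 → ∅
  B2 → {B3,B4}
  B3 → {B4}
  B4 → ∅
  B5 → {B5}
  B6 → {B5}

φ for d: defs {B0,B2,B4}
  DF⁺ = {B3,B4}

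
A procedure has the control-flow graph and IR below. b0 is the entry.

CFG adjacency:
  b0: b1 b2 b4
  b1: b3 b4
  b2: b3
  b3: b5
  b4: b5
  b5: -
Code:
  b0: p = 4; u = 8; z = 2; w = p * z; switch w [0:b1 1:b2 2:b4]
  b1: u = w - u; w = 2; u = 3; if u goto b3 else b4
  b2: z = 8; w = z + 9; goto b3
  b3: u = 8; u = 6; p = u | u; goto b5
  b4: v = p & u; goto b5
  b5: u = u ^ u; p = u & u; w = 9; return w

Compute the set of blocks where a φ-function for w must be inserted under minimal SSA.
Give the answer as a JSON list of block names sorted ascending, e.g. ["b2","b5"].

Answer: ["b3", "b4", "b5"]

Derivation:
idom tree: b1←b0 b2←b0 b3←b0 b4←b0 b5←b0
Dom∩ at merges:
  b3: preds {b1,b2}: {b0,b1} ∩ {b0,b2} = {b0}; idom=b0
  b4: preds {b0,b1}: {b0} ∩ {b0,b1} = {b0}; idom=b0
  b5: preds {b3,b4}: {b0,b3} ∩ {b0,b4} = {b0}; idom=b0

DF walk-up:
  b3←b1: walk b1 to b0
  b3←b2: walk b2 to b0
  b4←b0: walk · to b0
  b4←b1: walk b1 to b0
  b5←b3: walk b3 to b0
  b5←b4: walk b4 to b0
  b0: DF=∅
  b1: DF={b3,b4}
  b2: DF={b3}
  b3: DF={b5}
  b4: DF={b5}
  b5: DF=∅

φ for w: defs {b0,b1,b2,b5}
  DF⁺ = {b3,b4,b5}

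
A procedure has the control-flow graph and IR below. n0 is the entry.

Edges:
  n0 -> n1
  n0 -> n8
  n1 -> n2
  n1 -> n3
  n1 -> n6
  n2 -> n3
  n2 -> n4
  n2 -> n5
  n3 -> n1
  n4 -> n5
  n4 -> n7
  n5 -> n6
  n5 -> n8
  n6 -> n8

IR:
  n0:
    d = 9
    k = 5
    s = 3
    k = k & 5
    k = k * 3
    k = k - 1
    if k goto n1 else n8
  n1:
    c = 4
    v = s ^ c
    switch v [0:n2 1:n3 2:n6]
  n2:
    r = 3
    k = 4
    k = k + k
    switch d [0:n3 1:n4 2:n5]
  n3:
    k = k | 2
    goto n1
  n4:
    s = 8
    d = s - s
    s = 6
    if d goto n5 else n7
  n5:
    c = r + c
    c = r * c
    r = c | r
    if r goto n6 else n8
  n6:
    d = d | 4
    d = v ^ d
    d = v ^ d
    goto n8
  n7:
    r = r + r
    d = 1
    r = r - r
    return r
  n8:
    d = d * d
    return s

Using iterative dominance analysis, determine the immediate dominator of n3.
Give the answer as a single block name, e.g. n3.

idom tree: n1←n0 n2←n1 n3←n1 n4←n2 n5←n2 n6←n1 n7←n4 n8←n0
Dom at joins:
  n1: preds {n0,n3}: {n0} ∩ {n0,n1,n3} = {n0}; idom=n0
  n3: preds {n1,n2}: {n0,n1} ∩ {n0,n1,n2} = {n0,n1}; idom=n1
  n5: preds {n2,n4}: {n0,n1,n2} ∩ {n0,n1,n2,n4} = {n0,n1,n2}; idom=n2
  n6: preds {n1,n5}: {n0,n1} ∩ {n0,n1,n2,n5} = {n0,n1}; idom=n1
  n8: preds {n0,n5,n6}: {n0} ∩ {n0,n1,n2,n5} ∩ {n0,n1,n6} = {n0}; idom=n0

idom(n3) = n1

Answer: n1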